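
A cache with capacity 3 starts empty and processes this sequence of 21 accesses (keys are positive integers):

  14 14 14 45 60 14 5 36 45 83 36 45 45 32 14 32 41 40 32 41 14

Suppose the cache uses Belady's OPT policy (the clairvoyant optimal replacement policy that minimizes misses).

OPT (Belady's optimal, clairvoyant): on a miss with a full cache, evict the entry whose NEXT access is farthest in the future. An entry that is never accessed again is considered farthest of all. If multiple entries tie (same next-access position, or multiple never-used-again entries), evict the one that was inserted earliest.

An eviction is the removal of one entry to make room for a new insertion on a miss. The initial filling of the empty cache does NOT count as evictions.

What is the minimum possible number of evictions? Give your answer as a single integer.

Answer: 8

Derivation:
OPT (Belady) simulation (capacity=3):
  1. access 14: MISS. Cache: [14]
  2. access 14: HIT. Next use of 14: step 3. Cache: [14]
  3. access 14: HIT. Next use of 14: step 6. Cache: [14]
  4. access 45: MISS. Cache: [14 45]
  5. access 60: MISS. Cache: [14 45 60]
  6. access 14: HIT. Next use of 14: step 15. Cache: [14 45 60]
  7. access 5: MISS, evict 60 (next use: never). Cache: [14 45 5]
  8. access 36: MISS, evict 5 (next use: never). Cache: [14 45 36]
  9. access 45: HIT. Next use of 45: step 12. Cache: [14 45 36]
  10. access 83: MISS, evict 14 (next use: step 15). Cache: [45 36 83]
  11. access 36: HIT. Next use of 36: never. Cache: [45 36 83]
  12. access 45: HIT. Next use of 45: step 13. Cache: [45 36 83]
  13. access 45: HIT. Next use of 45: never. Cache: [45 36 83]
  14. access 32: MISS, evict 45 (next use: never). Cache: [36 83 32]
  15. access 14: MISS, evict 36 (next use: never). Cache: [83 32 14]
  16. access 32: HIT. Next use of 32: step 19. Cache: [83 32 14]
  17. access 41: MISS, evict 83 (next use: never). Cache: [32 14 41]
  18. access 40: MISS, evict 14 (next use: step 21). Cache: [32 41 40]
  19. access 32: HIT. Next use of 32: never. Cache: [32 41 40]
  20. access 41: HIT. Next use of 41: never. Cache: [32 41 40]
  21. access 14: MISS, evict 32 (next use: never). Cache: [41 40 14]
Total: 10 hits, 11 misses, 8 evictions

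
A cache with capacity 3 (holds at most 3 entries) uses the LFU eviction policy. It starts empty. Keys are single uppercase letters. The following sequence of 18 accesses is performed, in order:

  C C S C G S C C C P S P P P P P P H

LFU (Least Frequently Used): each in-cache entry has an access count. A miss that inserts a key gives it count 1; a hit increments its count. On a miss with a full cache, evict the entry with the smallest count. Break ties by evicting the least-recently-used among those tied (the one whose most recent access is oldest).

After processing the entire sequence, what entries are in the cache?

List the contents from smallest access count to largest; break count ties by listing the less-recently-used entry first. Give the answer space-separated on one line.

Answer: H C P

Derivation:
LFU simulation (capacity=3):
  1. access C: MISS. Cache: [C(c=1)]
  2. access C: HIT, count now 2. Cache: [C(c=2)]
  3. access S: MISS. Cache: [S(c=1) C(c=2)]
  4. access C: HIT, count now 3. Cache: [S(c=1) C(c=3)]
  5. access G: MISS. Cache: [S(c=1) G(c=1) C(c=3)]
  6. access S: HIT, count now 2. Cache: [G(c=1) S(c=2) C(c=3)]
  7. access C: HIT, count now 4. Cache: [G(c=1) S(c=2) C(c=4)]
  8. access C: HIT, count now 5. Cache: [G(c=1) S(c=2) C(c=5)]
  9. access C: HIT, count now 6. Cache: [G(c=1) S(c=2) C(c=6)]
  10. access P: MISS, evict G(c=1). Cache: [P(c=1) S(c=2) C(c=6)]
  11. access S: HIT, count now 3. Cache: [P(c=1) S(c=3) C(c=6)]
  12. access P: HIT, count now 2. Cache: [P(c=2) S(c=3) C(c=6)]
  13. access P: HIT, count now 3. Cache: [S(c=3) P(c=3) C(c=6)]
  14. access P: HIT, count now 4. Cache: [S(c=3) P(c=4) C(c=6)]
  15. access P: HIT, count now 5. Cache: [S(c=3) P(c=5) C(c=6)]
  16. access P: HIT, count now 6. Cache: [S(c=3) C(c=6) P(c=6)]
  17. access P: HIT, count now 7. Cache: [S(c=3) C(c=6) P(c=7)]
  18. access H: MISS, evict S(c=3). Cache: [H(c=1) C(c=6) P(c=7)]
Total: 13 hits, 5 misses, 2 evictions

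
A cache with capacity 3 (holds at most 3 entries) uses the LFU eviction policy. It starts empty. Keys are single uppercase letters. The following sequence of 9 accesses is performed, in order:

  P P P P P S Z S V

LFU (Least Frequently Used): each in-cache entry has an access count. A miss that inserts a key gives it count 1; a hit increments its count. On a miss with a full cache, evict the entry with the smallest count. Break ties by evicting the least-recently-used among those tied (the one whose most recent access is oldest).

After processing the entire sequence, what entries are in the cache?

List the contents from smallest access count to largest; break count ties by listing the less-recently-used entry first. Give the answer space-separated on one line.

LFU simulation (capacity=3):
  1. access P: MISS. Cache: [P(c=1)]
  2. access P: HIT, count now 2. Cache: [P(c=2)]
  3. access P: HIT, count now 3. Cache: [P(c=3)]
  4. access P: HIT, count now 4. Cache: [P(c=4)]
  5. access P: HIT, count now 5. Cache: [P(c=5)]
  6. access S: MISS. Cache: [S(c=1) P(c=5)]
  7. access Z: MISS. Cache: [S(c=1) Z(c=1) P(c=5)]
  8. access S: HIT, count now 2. Cache: [Z(c=1) S(c=2) P(c=5)]
  9. access V: MISS, evict Z(c=1). Cache: [V(c=1) S(c=2) P(c=5)]
Total: 5 hits, 4 misses, 1 evictions

Answer: V S P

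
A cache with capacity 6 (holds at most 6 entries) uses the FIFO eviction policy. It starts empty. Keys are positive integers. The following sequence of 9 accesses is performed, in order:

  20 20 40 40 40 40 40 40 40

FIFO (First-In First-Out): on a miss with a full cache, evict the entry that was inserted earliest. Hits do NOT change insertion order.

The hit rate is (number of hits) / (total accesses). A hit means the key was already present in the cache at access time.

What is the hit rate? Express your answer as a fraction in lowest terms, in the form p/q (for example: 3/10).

FIFO simulation (capacity=6):
  1. access 20: MISS. Cache (old->new): [20]
  2. access 20: HIT. Cache (old->new): [20]
  3. access 40: MISS. Cache (old->new): [20 40]
  4. access 40: HIT. Cache (old->new): [20 40]
  5. access 40: HIT. Cache (old->new): [20 40]
  6. access 40: HIT. Cache (old->new): [20 40]
  7. access 40: HIT. Cache (old->new): [20 40]
  8. access 40: HIT. Cache (old->new): [20 40]
  9. access 40: HIT. Cache (old->new): [20 40]
Total: 7 hits, 2 misses, 0 evictions

Hit rate = 7/9

Answer: 7/9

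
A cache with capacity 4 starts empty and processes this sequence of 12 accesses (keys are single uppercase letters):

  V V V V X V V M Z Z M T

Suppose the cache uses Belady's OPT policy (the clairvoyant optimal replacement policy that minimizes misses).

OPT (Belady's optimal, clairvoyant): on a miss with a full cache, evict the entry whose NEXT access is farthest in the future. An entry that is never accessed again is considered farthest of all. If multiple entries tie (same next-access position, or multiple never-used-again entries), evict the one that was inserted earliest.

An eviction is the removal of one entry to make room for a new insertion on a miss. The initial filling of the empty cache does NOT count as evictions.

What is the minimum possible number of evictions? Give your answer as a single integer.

OPT (Belady) simulation (capacity=4):
  1. access V: MISS. Cache: [V]
  2. access V: HIT. Next use of V: step 3. Cache: [V]
  3. access V: HIT. Next use of V: step 4. Cache: [V]
  4. access V: HIT. Next use of V: step 6. Cache: [V]
  5. access X: MISS. Cache: [V X]
  6. access V: HIT. Next use of V: step 7. Cache: [V X]
  7. access V: HIT. Next use of V: never. Cache: [V X]
  8. access M: MISS. Cache: [V X M]
  9. access Z: MISS. Cache: [V X M Z]
  10. access Z: HIT. Next use of Z: never. Cache: [V X M Z]
  11. access M: HIT. Next use of M: never. Cache: [V X M Z]
  12. access T: MISS, evict V (next use: never). Cache: [X M Z T]
Total: 7 hits, 5 misses, 1 evictions

Answer: 1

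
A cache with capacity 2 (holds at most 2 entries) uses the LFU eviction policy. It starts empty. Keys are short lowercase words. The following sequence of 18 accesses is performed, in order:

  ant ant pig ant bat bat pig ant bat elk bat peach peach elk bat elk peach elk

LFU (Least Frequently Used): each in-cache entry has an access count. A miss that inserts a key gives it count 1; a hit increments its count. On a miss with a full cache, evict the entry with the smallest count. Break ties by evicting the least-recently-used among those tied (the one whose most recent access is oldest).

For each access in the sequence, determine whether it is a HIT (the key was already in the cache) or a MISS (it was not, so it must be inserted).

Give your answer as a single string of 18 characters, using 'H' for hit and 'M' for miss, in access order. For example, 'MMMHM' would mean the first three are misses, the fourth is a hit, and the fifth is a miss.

Answer: MHMHMHMHMMMMHMMMMM

Derivation:
LFU simulation (capacity=2):
  1. access ant: MISS. Cache: [ant(c=1)]
  2. access ant: HIT, count now 2. Cache: [ant(c=2)]
  3. access pig: MISS. Cache: [pig(c=1) ant(c=2)]
  4. access ant: HIT, count now 3. Cache: [pig(c=1) ant(c=3)]
  5. access bat: MISS, evict pig(c=1). Cache: [bat(c=1) ant(c=3)]
  6. access bat: HIT, count now 2. Cache: [bat(c=2) ant(c=3)]
  7. access pig: MISS, evict bat(c=2). Cache: [pig(c=1) ant(c=3)]
  8. access ant: HIT, count now 4. Cache: [pig(c=1) ant(c=4)]
  9. access bat: MISS, evict pig(c=1). Cache: [bat(c=1) ant(c=4)]
  10. access elk: MISS, evict bat(c=1). Cache: [elk(c=1) ant(c=4)]
  11. access bat: MISS, evict elk(c=1). Cache: [bat(c=1) ant(c=4)]
  12. access peach: MISS, evict bat(c=1). Cache: [peach(c=1) ant(c=4)]
  13. access peach: HIT, count now 2. Cache: [peach(c=2) ant(c=4)]
  14. access elk: MISS, evict peach(c=2). Cache: [elk(c=1) ant(c=4)]
  15. access bat: MISS, evict elk(c=1). Cache: [bat(c=1) ant(c=4)]
  16. access elk: MISS, evict bat(c=1). Cache: [elk(c=1) ant(c=4)]
  17. access peach: MISS, evict elk(c=1). Cache: [peach(c=1) ant(c=4)]
  18. access elk: MISS, evict peach(c=1). Cache: [elk(c=1) ant(c=4)]
Total: 5 hits, 13 misses, 11 evictions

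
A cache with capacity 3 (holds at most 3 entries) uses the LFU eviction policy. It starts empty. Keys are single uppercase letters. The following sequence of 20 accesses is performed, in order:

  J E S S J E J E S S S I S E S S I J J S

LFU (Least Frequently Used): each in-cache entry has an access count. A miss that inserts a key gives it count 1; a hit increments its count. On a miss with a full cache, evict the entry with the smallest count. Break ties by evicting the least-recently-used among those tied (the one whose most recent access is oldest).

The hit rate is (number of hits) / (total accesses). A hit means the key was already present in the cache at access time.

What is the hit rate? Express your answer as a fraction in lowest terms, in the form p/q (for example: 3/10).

LFU simulation (capacity=3):
  1. access J: MISS. Cache: [J(c=1)]
  2. access E: MISS. Cache: [J(c=1) E(c=1)]
  3. access S: MISS. Cache: [J(c=1) E(c=1) S(c=1)]
  4. access S: HIT, count now 2. Cache: [J(c=1) E(c=1) S(c=2)]
  5. access J: HIT, count now 2. Cache: [E(c=1) S(c=2) J(c=2)]
  6. access E: HIT, count now 2. Cache: [S(c=2) J(c=2) E(c=2)]
  7. access J: HIT, count now 3. Cache: [S(c=2) E(c=2) J(c=3)]
  8. access E: HIT, count now 3. Cache: [S(c=2) J(c=3) E(c=3)]
  9. access S: HIT, count now 3. Cache: [J(c=3) E(c=3) S(c=3)]
  10. access S: HIT, count now 4. Cache: [J(c=3) E(c=3) S(c=4)]
  11. access S: HIT, count now 5. Cache: [J(c=3) E(c=3) S(c=5)]
  12. access I: MISS, evict J(c=3). Cache: [I(c=1) E(c=3) S(c=5)]
  13. access S: HIT, count now 6. Cache: [I(c=1) E(c=3) S(c=6)]
  14. access E: HIT, count now 4. Cache: [I(c=1) E(c=4) S(c=6)]
  15. access S: HIT, count now 7. Cache: [I(c=1) E(c=4) S(c=7)]
  16. access S: HIT, count now 8. Cache: [I(c=1) E(c=4) S(c=8)]
  17. access I: HIT, count now 2. Cache: [I(c=2) E(c=4) S(c=8)]
  18. access J: MISS, evict I(c=2). Cache: [J(c=1) E(c=4) S(c=8)]
  19. access J: HIT, count now 2. Cache: [J(c=2) E(c=4) S(c=8)]
  20. access S: HIT, count now 9. Cache: [J(c=2) E(c=4) S(c=9)]
Total: 15 hits, 5 misses, 2 evictions

Hit rate = 15/20 = 3/4

Answer: 3/4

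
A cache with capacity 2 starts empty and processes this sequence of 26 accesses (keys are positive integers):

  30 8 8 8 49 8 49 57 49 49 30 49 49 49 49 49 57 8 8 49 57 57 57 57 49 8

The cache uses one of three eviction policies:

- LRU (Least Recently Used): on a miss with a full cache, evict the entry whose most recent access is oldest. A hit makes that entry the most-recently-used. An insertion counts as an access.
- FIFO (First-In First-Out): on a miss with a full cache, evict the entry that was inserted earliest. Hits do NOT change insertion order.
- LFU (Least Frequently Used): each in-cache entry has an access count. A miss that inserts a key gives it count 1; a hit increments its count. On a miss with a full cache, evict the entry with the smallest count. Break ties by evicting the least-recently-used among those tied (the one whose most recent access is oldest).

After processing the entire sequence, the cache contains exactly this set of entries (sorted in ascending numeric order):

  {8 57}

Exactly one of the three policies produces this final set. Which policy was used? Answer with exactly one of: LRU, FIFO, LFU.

Simulating under each policy and comparing final sets:
  LRU: final set = {8 49} -> differs
  FIFO: final set = {8 57} -> MATCHES target
  LFU: final set = {8 49} -> differs
Only FIFO produces the target set.

Answer: FIFO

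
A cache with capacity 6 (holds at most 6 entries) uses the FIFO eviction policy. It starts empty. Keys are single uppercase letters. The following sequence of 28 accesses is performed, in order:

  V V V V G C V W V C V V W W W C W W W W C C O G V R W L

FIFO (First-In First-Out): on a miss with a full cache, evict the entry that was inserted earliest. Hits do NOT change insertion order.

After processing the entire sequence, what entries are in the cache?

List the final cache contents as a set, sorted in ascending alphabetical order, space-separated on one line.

FIFO simulation (capacity=6):
  1. access V: MISS. Cache (old->new): [V]
  2. access V: HIT. Cache (old->new): [V]
  3. access V: HIT. Cache (old->new): [V]
  4. access V: HIT. Cache (old->new): [V]
  5. access G: MISS. Cache (old->new): [V G]
  6. access C: MISS. Cache (old->new): [V G C]
  7. access V: HIT. Cache (old->new): [V G C]
  8. access W: MISS. Cache (old->new): [V G C W]
  9. access V: HIT. Cache (old->new): [V G C W]
  10. access C: HIT. Cache (old->new): [V G C W]
  11. access V: HIT. Cache (old->new): [V G C W]
  12. access V: HIT. Cache (old->new): [V G C W]
  13. access W: HIT. Cache (old->new): [V G C W]
  14. access W: HIT. Cache (old->new): [V G C W]
  15. access W: HIT. Cache (old->new): [V G C W]
  16. access C: HIT. Cache (old->new): [V G C W]
  17. access W: HIT. Cache (old->new): [V G C W]
  18. access W: HIT. Cache (old->new): [V G C W]
  19. access W: HIT. Cache (old->new): [V G C W]
  20. access W: HIT. Cache (old->new): [V G C W]
  21. access C: HIT. Cache (old->new): [V G C W]
  22. access C: HIT. Cache (old->new): [V G C W]
  23. access O: MISS. Cache (old->new): [V G C W O]
  24. access G: HIT. Cache (old->new): [V G C W O]
  25. access V: HIT. Cache (old->new): [V G C W O]
  26. access R: MISS. Cache (old->new): [V G C W O R]
  27. access W: HIT. Cache (old->new): [V G C W O R]
  28. access L: MISS, evict V. Cache (old->new): [G C W O R L]
Total: 21 hits, 7 misses, 1 evictions

Answer: C G L O R W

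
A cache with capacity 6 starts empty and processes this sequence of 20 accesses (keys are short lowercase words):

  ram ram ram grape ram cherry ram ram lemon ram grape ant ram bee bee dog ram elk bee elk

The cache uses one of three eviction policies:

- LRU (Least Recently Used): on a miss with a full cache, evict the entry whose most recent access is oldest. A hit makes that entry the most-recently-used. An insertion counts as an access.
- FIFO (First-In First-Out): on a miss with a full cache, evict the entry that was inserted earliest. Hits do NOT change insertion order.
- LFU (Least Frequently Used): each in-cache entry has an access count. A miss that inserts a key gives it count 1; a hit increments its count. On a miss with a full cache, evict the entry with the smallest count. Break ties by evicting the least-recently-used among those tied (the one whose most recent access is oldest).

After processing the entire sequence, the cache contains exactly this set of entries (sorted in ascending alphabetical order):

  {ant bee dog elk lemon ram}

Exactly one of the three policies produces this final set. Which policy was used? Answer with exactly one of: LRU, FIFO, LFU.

Simulating under each policy and comparing final sets:
  LRU: final set = {ant bee dog elk grape ram} -> differs
  FIFO: final set = {ant bee dog elk lemon ram} -> MATCHES target
  LFU: final set = {ant bee dog elk grape ram} -> differs
Only FIFO produces the target set.

Answer: FIFO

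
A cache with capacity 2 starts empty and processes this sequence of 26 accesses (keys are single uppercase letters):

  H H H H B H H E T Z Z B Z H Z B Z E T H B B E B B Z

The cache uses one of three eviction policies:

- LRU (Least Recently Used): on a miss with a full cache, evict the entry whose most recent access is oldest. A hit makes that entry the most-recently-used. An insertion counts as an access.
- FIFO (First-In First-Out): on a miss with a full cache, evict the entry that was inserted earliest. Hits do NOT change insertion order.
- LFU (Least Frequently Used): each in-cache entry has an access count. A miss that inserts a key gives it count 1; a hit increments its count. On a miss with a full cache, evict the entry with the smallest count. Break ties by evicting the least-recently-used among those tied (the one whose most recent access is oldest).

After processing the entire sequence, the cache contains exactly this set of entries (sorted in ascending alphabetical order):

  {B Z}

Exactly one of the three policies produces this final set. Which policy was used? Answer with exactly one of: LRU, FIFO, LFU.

Answer: LRU

Derivation:
Simulating under each policy and comparing final sets:
  LRU: final set = {B Z} -> MATCHES target
  FIFO: final set = {E Z} -> differs
  LFU: final set = {H Z} -> differs
Only LRU produces the target set.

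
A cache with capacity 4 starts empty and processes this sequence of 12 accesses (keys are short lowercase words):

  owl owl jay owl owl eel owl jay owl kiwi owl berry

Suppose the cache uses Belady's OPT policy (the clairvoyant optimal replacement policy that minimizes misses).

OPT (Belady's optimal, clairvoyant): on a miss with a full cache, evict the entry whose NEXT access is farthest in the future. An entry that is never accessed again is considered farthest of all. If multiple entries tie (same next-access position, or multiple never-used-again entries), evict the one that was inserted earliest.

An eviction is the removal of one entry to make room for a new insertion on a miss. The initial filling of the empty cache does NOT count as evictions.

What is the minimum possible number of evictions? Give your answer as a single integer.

OPT (Belady) simulation (capacity=4):
  1. access owl: MISS. Cache: [owl]
  2. access owl: HIT. Next use of owl: step 4. Cache: [owl]
  3. access jay: MISS. Cache: [owl jay]
  4. access owl: HIT. Next use of owl: step 5. Cache: [owl jay]
  5. access owl: HIT. Next use of owl: step 7. Cache: [owl jay]
  6. access eel: MISS. Cache: [owl jay eel]
  7. access owl: HIT. Next use of owl: step 9. Cache: [owl jay eel]
  8. access jay: HIT. Next use of jay: never. Cache: [owl jay eel]
  9. access owl: HIT. Next use of owl: step 11. Cache: [owl jay eel]
  10. access kiwi: MISS. Cache: [owl jay eel kiwi]
  11. access owl: HIT. Next use of owl: never. Cache: [owl jay eel kiwi]
  12. access berry: MISS, evict owl (next use: never). Cache: [jay eel kiwi berry]
Total: 7 hits, 5 misses, 1 evictions

Answer: 1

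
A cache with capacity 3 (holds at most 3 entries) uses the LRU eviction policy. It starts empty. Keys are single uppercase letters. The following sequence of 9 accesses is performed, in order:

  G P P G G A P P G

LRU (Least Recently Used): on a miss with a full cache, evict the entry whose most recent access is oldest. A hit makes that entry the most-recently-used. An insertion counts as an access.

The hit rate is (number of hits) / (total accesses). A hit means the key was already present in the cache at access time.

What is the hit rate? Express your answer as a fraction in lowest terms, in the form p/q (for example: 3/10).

LRU simulation (capacity=3):
  1. access G: MISS. Cache (LRU->MRU): [G]
  2. access P: MISS. Cache (LRU->MRU): [G P]
  3. access P: HIT. Cache (LRU->MRU): [G P]
  4. access G: HIT. Cache (LRU->MRU): [P G]
  5. access G: HIT. Cache (LRU->MRU): [P G]
  6. access A: MISS. Cache (LRU->MRU): [P G A]
  7. access P: HIT. Cache (LRU->MRU): [G A P]
  8. access P: HIT. Cache (LRU->MRU): [G A P]
  9. access G: HIT. Cache (LRU->MRU): [A P G]
Total: 6 hits, 3 misses, 0 evictions

Hit rate = 6/9 = 2/3

Answer: 2/3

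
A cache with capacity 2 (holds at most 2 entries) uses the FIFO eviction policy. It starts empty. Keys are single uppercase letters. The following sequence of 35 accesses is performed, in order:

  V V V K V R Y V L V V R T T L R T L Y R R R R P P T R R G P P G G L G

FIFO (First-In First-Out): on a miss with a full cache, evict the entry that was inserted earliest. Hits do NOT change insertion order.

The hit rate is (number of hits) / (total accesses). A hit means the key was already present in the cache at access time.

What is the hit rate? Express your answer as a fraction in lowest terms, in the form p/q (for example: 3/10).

FIFO simulation (capacity=2):
  1. access V: MISS. Cache (old->new): [V]
  2. access V: HIT. Cache (old->new): [V]
  3. access V: HIT. Cache (old->new): [V]
  4. access K: MISS. Cache (old->new): [V K]
  5. access V: HIT. Cache (old->new): [V K]
  6. access R: MISS, evict V. Cache (old->new): [K R]
  7. access Y: MISS, evict K. Cache (old->new): [R Y]
  8. access V: MISS, evict R. Cache (old->new): [Y V]
  9. access L: MISS, evict Y. Cache (old->new): [V L]
  10. access V: HIT. Cache (old->new): [V L]
  11. access V: HIT. Cache (old->new): [V L]
  12. access R: MISS, evict V. Cache (old->new): [L R]
  13. access T: MISS, evict L. Cache (old->new): [R T]
  14. access T: HIT. Cache (old->new): [R T]
  15. access L: MISS, evict R. Cache (old->new): [T L]
  16. access R: MISS, evict T. Cache (old->new): [L R]
  17. access T: MISS, evict L. Cache (old->new): [R T]
  18. access L: MISS, evict R. Cache (old->new): [T L]
  19. access Y: MISS, evict T. Cache (old->new): [L Y]
  20. access R: MISS, evict L. Cache (old->new): [Y R]
  21. access R: HIT. Cache (old->new): [Y R]
  22. access R: HIT. Cache (old->new): [Y R]
  23. access R: HIT. Cache (old->new): [Y R]
  24. access P: MISS, evict Y. Cache (old->new): [R P]
  25. access P: HIT. Cache (old->new): [R P]
  26. access T: MISS, evict R. Cache (old->new): [P T]
  27. access R: MISS, evict P. Cache (old->new): [T R]
  28. access R: HIT. Cache (old->new): [T R]
  29. access G: MISS, evict T. Cache (old->new): [R G]
  30. access P: MISS, evict R. Cache (old->new): [G P]
  31. access P: HIT. Cache (old->new): [G P]
  32. access G: HIT. Cache (old->new): [G P]
  33. access G: HIT. Cache (old->new): [G P]
  34. access L: MISS, evict G. Cache (old->new): [P L]
  35. access G: MISS, evict P. Cache (old->new): [L G]
Total: 14 hits, 21 misses, 19 evictions

Hit rate = 14/35 = 2/5

Answer: 2/5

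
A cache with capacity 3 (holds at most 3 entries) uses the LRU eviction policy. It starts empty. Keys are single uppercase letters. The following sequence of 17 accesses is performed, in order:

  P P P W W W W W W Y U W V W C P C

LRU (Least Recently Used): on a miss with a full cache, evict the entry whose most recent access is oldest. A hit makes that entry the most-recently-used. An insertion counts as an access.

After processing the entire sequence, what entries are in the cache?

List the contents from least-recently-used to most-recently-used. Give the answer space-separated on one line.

LRU simulation (capacity=3):
  1. access P: MISS. Cache (LRU->MRU): [P]
  2. access P: HIT. Cache (LRU->MRU): [P]
  3. access P: HIT. Cache (LRU->MRU): [P]
  4. access W: MISS. Cache (LRU->MRU): [P W]
  5. access W: HIT. Cache (LRU->MRU): [P W]
  6. access W: HIT. Cache (LRU->MRU): [P W]
  7. access W: HIT. Cache (LRU->MRU): [P W]
  8. access W: HIT. Cache (LRU->MRU): [P W]
  9. access W: HIT. Cache (LRU->MRU): [P W]
  10. access Y: MISS. Cache (LRU->MRU): [P W Y]
  11. access U: MISS, evict P. Cache (LRU->MRU): [W Y U]
  12. access W: HIT. Cache (LRU->MRU): [Y U W]
  13. access V: MISS, evict Y. Cache (LRU->MRU): [U W V]
  14. access W: HIT. Cache (LRU->MRU): [U V W]
  15. access C: MISS, evict U. Cache (LRU->MRU): [V W C]
  16. access P: MISS, evict V. Cache (LRU->MRU): [W C P]
  17. access C: HIT. Cache (LRU->MRU): [W P C]
Total: 10 hits, 7 misses, 4 evictions

Answer: W P C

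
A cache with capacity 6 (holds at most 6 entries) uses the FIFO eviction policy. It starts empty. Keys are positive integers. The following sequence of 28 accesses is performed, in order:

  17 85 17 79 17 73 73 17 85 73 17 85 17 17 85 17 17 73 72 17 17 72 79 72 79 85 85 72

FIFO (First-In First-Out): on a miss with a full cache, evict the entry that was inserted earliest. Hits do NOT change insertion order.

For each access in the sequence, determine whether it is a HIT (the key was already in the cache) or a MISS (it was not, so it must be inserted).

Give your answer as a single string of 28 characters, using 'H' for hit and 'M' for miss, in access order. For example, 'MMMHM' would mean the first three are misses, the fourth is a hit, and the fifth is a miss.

FIFO simulation (capacity=6):
  1. access 17: MISS. Cache (old->new): [17]
  2. access 85: MISS. Cache (old->new): [17 85]
  3. access 17: HIT. Cache (old->new): [17 85]
  4. access 79: MISS. Cache (old->new): [17 85 79]
  5. access 17: HIT. Cache (old->new): [17 85 79]
  6. access 73: MISS. Cache (old->new): [17 85 79 73]
  7. access 73: HIT. Cache (old->new): [17 85 79 73]
  8. access 17: HIT. Cache (old->new): [17 85 79 73]
  9. access 85: HIT. Cache (old->new): [17 85 79 73]
  10. access 73: HIT. Cache (old->new): [17 85 79 73]
  11. access 17: HIT. Cache (old->new): [17 85 79 73]
  12. access 85: HIT. Cache (old->new): [17 85 79 73]
  13. access 17: HIT. Cache (old->new): [17 85 79 73]
  14. access 17: HIT. Cache (old->new): [17 85 79 73]
  15. access 85: HIT. Cache (old->new): [17 85 79 73]
  16. access 17: HIT. Cache (old->new): [17 85 79 73]
  17. access 17: HIT. Cache (old->new): [17 85 79 73]
  18. access 73: HIT. Cache (old->new): [17 85 79 73]
  19. access 72: MISS. Cache (old->new): [17 85 79 73 72]
  20. access 17: HIT. Cache (old->new): [17 85 79 73 72]
  21. access 17: HIT. Cache (old->new): [17 85 79 73 72]
  22. access 72: HIT. Cache (old->new): [17 85 79 73 72]
  23. access 79: HIT. Cache (old->new): [17 85 79 73 72]
  24. access 72: HIT. Cache (old->new): [17 85 79 73 72]
  25. access 79: HIT. Cache (old->new): [17 85 79 73 72]
  26. access 85: HIT. Cache (old->new): [17 85 79 73 72]
  27. access 85: HIT. Cache (old->new): [17 85 79 73 72]
  28. access 72: HIT. Cache (old->new): [17 85 79 73 72]
Total: 23 hits, 5 misses, 0 evictions

Answer: MMHMHMHHHHHHHHHHHHMHHHHHHHHH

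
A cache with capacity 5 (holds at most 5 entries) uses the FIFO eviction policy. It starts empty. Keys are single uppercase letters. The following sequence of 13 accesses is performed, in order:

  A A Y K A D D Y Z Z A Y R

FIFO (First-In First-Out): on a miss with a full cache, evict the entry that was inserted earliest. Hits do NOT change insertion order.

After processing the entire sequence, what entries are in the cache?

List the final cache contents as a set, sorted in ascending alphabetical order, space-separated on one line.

Answer: D K R Y Z

Derivation:
FIFO simulation (capacity=5):
  1. access A: MISS. Cache (old->new): [A]
  2. access A: HIT. Cache (old->new): [A]
  3. access Y: MISS. Cache (old->new): [A Y]
  4. access K: MISS. Cache (old->new): [A Y K]
  5. access A: HIT. Cache (old->new): [A Y K]
  6. access D: MISS. Cache (old->new): [A Y K D]
  7. access D: HIT. Cache (old->new): [A Y K D]
  8. access Y: HIT. Cache (old->new): [A Y K D]
  9. access Z: MISS. Cache (old->new): [A Y K D Z]
  10. access Z: HIT. Cache (old->new): [A Y K D Z]
  11. access A: HIT. Cache (old->new): [A Y K D Z]
  12. access Y: HIT. Cache (old->new): [A Y K D Z]
  13. access R: MISS, evict A. Cache (old->new): [Y K D Z R]
Total: 7 hits, 6 misses, 1 evictions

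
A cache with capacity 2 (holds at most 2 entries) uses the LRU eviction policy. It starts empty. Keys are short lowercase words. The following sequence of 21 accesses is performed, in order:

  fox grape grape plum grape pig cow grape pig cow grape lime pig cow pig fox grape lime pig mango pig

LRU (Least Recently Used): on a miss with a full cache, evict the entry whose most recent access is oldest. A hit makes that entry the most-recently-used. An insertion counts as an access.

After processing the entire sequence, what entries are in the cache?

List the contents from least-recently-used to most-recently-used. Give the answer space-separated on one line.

LRU simulation (capacity=2):
  1. access fox: MISS. Cache (LRU->MRU): [fox]
  2. access grape: MISS. Cache (LRU->MRU): [fox grape]
  3. access grape: HIT. Cache (LRU->MRU): [fox grape]
  4. access plum: MISS, evict fox. Cache (LRU->MRU): [grape plum]
  5. access grape: HIT. Cache (LRU->MRU): [plum grape]
  6. access pig: MISS, evict plum. Cache (LRU->MRU): [grape pig]
  7. access cow: MISS, evict grape. Cache (LRU->MRU): [pig cow]
  8. access grape: MISS, evict pig. Cache (LRU->MRU): [cow grape]
  9. access pig: MISS, evict cow. Cache (LRU->MRU): [grape pig]
  10. access cow: MISS, evict grape. Cache (LRU->MRU): [pig cow]
  11. access grape: MISS, evict pig. Cache (LRU->MRU): [cow grape]
  12. access lime: MISS, evict cow. Cache (LRU->MRU): [grape lime]
  13. access pig: MISS, evict grape. Cache (LRU->MRU): [lime pig]
  14. access cow: MISS, evict lime. Cache (LRU->MRU): [pig cow]
  15. access pig: HIT. Cache (LRU->MRU): [cow pig]
  16. access fox: MISS, evict cow. Cache (LRU->MRU): [pig fox]
  17. access grape: MISS, evict pig. Cache (LRU->MRU): [fox grape]
  18. access lime: MISS, evict fox. Cache (LRU->MRU): [grape lime]
  19. access pig: MISS, evict grape. Cache (LRU->MRU): [lime pig]
  20. access mango: MISS, evict lime. Cache (LRU->MRU): [pig mango]
  21. access pig: HIT. Cache (LRU->MRU): [mango pig]
Total: 4 hits, 17 misses, 15 evictions

Answer: mango pig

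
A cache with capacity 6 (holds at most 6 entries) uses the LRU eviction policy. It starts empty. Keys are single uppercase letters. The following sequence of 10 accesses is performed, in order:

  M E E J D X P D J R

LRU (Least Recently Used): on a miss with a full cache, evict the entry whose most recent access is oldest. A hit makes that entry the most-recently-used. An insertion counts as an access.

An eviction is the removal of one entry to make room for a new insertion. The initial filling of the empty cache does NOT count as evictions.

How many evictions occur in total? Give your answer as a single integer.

LRU simulation (capacity=6):
  1. access M: MISS. Cache (LRU->MRU): [M]
  2. access E: MISS. Cache (LRU->MRU): [M E]
  3. access E: HIT. Cache (LRU->MRU): [M E]
  4. access J: MISS. Cache (LRU->MRU): [M E J]
  5. access D: MISS. Cache (LRU->MRU): [M E J D]
  6. access X: MISS. Cache (LRU->MRU): [M E J D X]
  7. access P: MISS. Cache (LRU->MRU): [M E J D X P]
  8. access D: HIT. Cache (LRU->MRU): [M E J X P D]
  9. access J: HIT. Cache (LRU->MRU): [M E X P D J]
  10. access R: MISS, evict M. Cache (LRU->MRU): [E X P D J R]
Total: 3 hits, 7 misses, 1 evictions

Answer: 1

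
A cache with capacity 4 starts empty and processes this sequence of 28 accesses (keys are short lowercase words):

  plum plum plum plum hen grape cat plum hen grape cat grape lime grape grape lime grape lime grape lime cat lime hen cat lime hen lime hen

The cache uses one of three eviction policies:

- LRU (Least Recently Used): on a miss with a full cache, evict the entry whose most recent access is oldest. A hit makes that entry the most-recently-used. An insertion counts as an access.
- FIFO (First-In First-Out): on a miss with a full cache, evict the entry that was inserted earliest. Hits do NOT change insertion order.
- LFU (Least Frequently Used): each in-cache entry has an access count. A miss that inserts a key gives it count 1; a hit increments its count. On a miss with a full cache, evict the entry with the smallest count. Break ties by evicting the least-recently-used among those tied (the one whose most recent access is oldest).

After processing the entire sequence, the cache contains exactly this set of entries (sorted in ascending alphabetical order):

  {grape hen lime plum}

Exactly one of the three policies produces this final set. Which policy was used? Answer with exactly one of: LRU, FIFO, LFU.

Answer: LFU

Derivation:
Simulating under each policy and comparing final sets:
  LRU: final set = {cat grape hen lime} -> differs
  FIFO: final set = {cat grape hen lime} -> differs
  LFU: final set = {grape hen lime plum} -> MATCHES target
Only LFU produces the target set.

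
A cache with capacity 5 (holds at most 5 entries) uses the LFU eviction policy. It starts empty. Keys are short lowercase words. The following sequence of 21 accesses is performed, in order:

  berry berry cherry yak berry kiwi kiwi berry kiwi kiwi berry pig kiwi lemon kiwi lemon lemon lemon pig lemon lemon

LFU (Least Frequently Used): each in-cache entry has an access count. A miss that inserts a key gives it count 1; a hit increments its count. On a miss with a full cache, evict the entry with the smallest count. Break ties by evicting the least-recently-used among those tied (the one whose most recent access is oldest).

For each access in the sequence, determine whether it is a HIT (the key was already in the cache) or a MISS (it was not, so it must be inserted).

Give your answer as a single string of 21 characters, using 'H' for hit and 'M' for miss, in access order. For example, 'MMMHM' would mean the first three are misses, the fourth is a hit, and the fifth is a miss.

LFU simulation (capacity=5):
  1. access berry: MISS. Cache: [berry(c=1)]
  2. access berry: HIT, count now 2. Cache: [berry(c=2)]
  3. access cherry: MISS. Cache: [cherry(c=1) berry(c=2)]
  4. access yak: MISS. Cache: [cherry(c=1) yak(c=1) berry(c=2)]
  5. access berry: HIT, count now 3. Cache: [cherry(c=1) yak(c=1) berry(c=3)]
  6. access kiwi: MISS. Cache: [cherry(c=1) yak(c=1) kiwi(c=1) berry(c=3)]
  7. access kiwi: HIT, count now 2. Cache: [cherry(c=1) yak(c=1) kiwi(c=2) berry(c=3)]
  8. access berry: HIT, count now 4. Cache: [cherry(c=1) yak(c=1) kiwi(c=2) berry(c=4)]
  9. access kiwi: HIT, count now 3. Cache: [cherry(c=1) yak(c=1) kiwi(c=3) berry(c=4)]
  10. access kiwi: HIT, count now 4. Cache: [cherry(c=1) yak(c=1) berry(c=4) kiwi(c=4)]
  11. access berry: HIT, count now 5. Cache: [cherry(c=1) yak(c=1) kiwi(c=4) berry(c=5)]
  12. access pig: MISS. Cache: [cherry(c=1) yak(c=1) pig(c=1) kiwi(c=4) berry(c=5)]
  13. access kiwi: HIT, count now 5. Cache: [cherry(c=1) yak(c=1) pig(c=1) berry(c=5) kiwi(c=5)]
  14. access lemon: MISS, evict cherry(c=1). Cache: [yak(c=1) pig(c=1) lemon(c=1) berry(c=5) kiwi(c=5)]
  15. access kiwi: HIT, count now 6. Cache: [yak(c=1) pig(c=1) lemon(c=1) berry(c=5) kiwi(c=6)]
  16. access lemon: HIT, count now 2. Cache: [yak(c=1) pig(c=1) lemon(c=2) berry(c=5) kiwi(c=6)]
  17. access lemon: HIT, count now 3. Cache: [yak(c=1) pig(c=1) lemon(c=3) berry(c=5) kiwi(c=6)]
  18. access lemon: HIT, count now 4. Cache: [yak(c=1) pig(c=1) lemon(c=4) berry(c=5) kiwi(c=6)]
  19. access pig: HIT, count now 2. Cache: [yak(c=1) pig(c=2) lemon(c=4) berry(c=5) kiwi(c=6)]
  20. access lemon: HIT, count now 5. Cache: [yak(c=1) pig(c=2) berry(c=5) lemon(c=5) kiwi(c=6)]
  21. access lemon: HIT, count now 6. Cache: [yak(c=1) pig(c=2) berry(c=5) kiwi(c=6) lemon(c=6)]
Total: 15 hits, 6 misses, 1 evictions

Answer: MHMMHMHHHHHMHMHHHHHHH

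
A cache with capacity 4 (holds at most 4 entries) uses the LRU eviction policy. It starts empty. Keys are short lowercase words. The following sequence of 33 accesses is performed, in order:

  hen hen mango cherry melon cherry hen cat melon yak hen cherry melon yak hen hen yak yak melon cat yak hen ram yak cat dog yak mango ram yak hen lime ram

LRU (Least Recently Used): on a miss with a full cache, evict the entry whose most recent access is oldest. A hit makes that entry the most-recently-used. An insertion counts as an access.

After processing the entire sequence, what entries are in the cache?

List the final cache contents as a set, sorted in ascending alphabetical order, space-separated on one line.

LRU simulation (capacity=4):
  1. access hen: MISS. Cache (LRU->MRU): [hen]
  2. access hen: HIT. Cache (LRU->MRU): [hen]
  3. access mango: MISS. Cache (LRU->MRU): [hen mango]
  4. access cherry: MISS. Cache (LRU->MRU): [hen mango cherry]
  5. access melon: MISS. Cache (LRU->MRU): [hen mango cherry melon]
  6. access cherry: HIT. Cache (LRU->MRU): [hen mango melon cherry]
  7. access hen: HIT. Cache (LRU->MRU): [mango melon cherry hen]
  8. access cat: MISS, evict mango. Cache (LRU->MRU): [melon cherry hen cat]
  9. access melon: HIT. Cache (LRU->MRU): [cherry hen cat melon]
  10. access yak: MISS, evict cherry. Cache (LRU->MRU): [hen cat melon yak]
  11. access hen: HIT. Cache (LRU->MRU): [cat melon yak hen]
  12. access cherry: MISS, evict cat. Cache (LRU->MRU): [melon yak hen cherry]
  13. access melon: HIT. Cache (LRU->MRU): [yak hen cherry melon]
  14. access yak: HIT. Cache (LRU->MRU): [hen cherry melon yak]
  15. access hen: HIT. Cache (LRU->MRU): [cherry melon yak hen]
  16. access hen: HIT. Cache (LRU->MRU): [cherry melon yak hen]
  17. access yak: HIT. Cache (LRU->MRU): [cherry melon hen yak]
  18. access yak: HIT. Cache (LRU->MRU): [cherry melon hen yak]
  19. access melon: HIT. Cache (LRU->MRU): [cherry hen yak melon]
  20. access cat: MISS, evict cherry. Cache (LRU->MRU): [hen yak melon cat]
  21. access yak: HIT. Cache (LRU->MRU): [hen melon cat yak]
  22. access hen: HIT. Cache (LRU->MRU): [melon cat yak hen]
  23. access ram: MISS, evict melon. Cache (LRU->MRU): [cat yak hen ram]
  24. access yak: HIT. Cache (LRU->MRU): [cat hen ram yak]
  25. access cat: HIT. Cache (LRU->MRU): [hen ram yak cat]
  26. access dog: MISS, evict hen. Cache (LRU->MRU): [ram yak cat dog]
  27. access yak: HIT. Cache (LRU->MRU): [ram cat dog yak]
  28. access mango: MISS, evict ram. Cache (LRU->MRU): [cat dog yak mango]
  29. access ram: MISS, evict cat. Cache (LRU->MRU): [dog yak mango ram]
  30. access yak: HIT. Cache (LRU->MRU): [dog mango ram yak]
  31. access hen: MISS, evict dog. Cache (LRU->MRU): [mango ram yak hen]
  32. access lime: MISS, evict mango. Cache (LRU->MRU): [ram yak hen lime]
  33. access ram: HIT. Cache (LRU->MRU): [yak hen lime ram]
Total: 19 hits, 14 misses, 10 evictions

Answer: hen lime ram yak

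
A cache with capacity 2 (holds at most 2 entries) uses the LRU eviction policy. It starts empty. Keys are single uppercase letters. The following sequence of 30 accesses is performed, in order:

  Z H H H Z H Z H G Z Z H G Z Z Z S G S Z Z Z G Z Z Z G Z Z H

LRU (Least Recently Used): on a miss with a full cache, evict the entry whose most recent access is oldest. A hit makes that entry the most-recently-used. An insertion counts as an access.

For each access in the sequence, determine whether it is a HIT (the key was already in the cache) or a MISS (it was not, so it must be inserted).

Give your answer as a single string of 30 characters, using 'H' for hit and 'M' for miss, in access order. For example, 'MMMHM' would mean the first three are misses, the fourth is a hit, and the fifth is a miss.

Answer: MMHHHHHHMMHMMMHHMMHMHHMHHHHHHM

Derivation:
LRU simulation (capacity=2):
  1. access Z: MISS. Cache (LRU->MRU): [Z]
  2. access H: MISS. Cache (LRU->MRU): [Z H]
  3. access H: HIT. Cache (LRU->MRU): [Z H]
  4. access H: HIT. Cache (LRU->MRU): [Z H]
  5. access Z: HIT. Cache (LRU->MRU): [H Z]
  6. access H: HIT. Cache (LRU->MRU): [Z H]
  7. access Z: HIT. Cache (LRU->MRU): [H Z]
  8. access H: HIT. Cache (LRU->MRU): [Z H]
  9. access G: MISS, evict Z. Cache (LRU->MRU): [H G]
  10. access Z: MISS, evict H. Cache (LRU->MRU): [G Z]
  11. access Z: HIT. Cache (LRU->MRU): [G Z]
  12. access H: MISS, evict G. Cache (LRU->MRU): [Z H]
  13. access G: MISS, evict Z. Cache (LRU->MRU): [H G]
  14. access Z: MISS, evict H. Cache (LRU->MRU): [G Z]
  15. access Z: HIT. Cache (LRU->MRU): [G Z]
  16. access Z: HIT. Cache (LRU->MRU): [G Z]
  17. access S: MISS, evict G. Cache (LRU->MRU): [Z S]
  18. access G: MISS, evict Z. Cache (LRU->MRU): [S G]
  19. access S: HIT. Cache (LRU->MRU): [G S]
  20. access Z: MISS, evict G. Cache (LRU->MRU): [S Z]
  21. access Z: HIT. Cache (LRU->MRU): [S Z]
  22. access Z: HIT. Cache (LRU->MRU): [S Z]
  23. access G: MISS, evict S. Cache (LRU->MRU): [Z G]
  24. access Z: HIT. Cache (LRU->MRU): [G Z]
  25. access Z: HIT. Cache (LRU->MRU): [G Z]
  26. access Z: HIT. Cache (LRU->MRU): [G Z]
  27. access G: HIT. Cache (LRU->MRU): [Z G]
  28. access Z: HIT. Cache (LRU->MRU): [G Z]
  29. access Z: HIT. Cache (LRU->MRU): [G Z]
  30. access H: MISS, evict G. Cache (LRU->MRU): [Z H]
Total: 18 hits, 12 misses, 10 evictions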